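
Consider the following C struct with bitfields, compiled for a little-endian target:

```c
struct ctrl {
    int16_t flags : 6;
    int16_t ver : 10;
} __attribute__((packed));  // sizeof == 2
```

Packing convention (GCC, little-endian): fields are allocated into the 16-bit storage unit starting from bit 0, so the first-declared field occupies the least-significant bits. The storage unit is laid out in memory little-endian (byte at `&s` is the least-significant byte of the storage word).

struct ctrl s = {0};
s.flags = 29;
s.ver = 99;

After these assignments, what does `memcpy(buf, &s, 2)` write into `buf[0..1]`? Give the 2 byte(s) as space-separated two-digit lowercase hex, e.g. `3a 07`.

[0+:6] flags=29 & 0x3f = 0x1d; word=0x001d
[6+:10] ver=99 & 0x3ff = 0x63; word=0x18dd
word = 0x18dd → little-endian bytes:
  [0]=0xdd  [1]=0x18

dd 18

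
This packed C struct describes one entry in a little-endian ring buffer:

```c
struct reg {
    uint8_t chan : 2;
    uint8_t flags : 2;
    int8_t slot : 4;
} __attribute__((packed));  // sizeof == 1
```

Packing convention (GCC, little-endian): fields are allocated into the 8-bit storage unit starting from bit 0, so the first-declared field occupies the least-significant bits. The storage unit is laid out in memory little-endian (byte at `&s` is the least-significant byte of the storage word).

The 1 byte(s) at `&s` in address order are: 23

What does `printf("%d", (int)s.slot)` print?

2

[0]=0x23 (little-endian) → word 0x23
chan [0+:2] = (word>>0) & 0x3 = 3
flags [2+:2] = (word>>2) & 0x3 = 0
slot [4+:4] = (word>>4) & 0xf = 2  ←
slot signed 4b, MSB=0: value = 2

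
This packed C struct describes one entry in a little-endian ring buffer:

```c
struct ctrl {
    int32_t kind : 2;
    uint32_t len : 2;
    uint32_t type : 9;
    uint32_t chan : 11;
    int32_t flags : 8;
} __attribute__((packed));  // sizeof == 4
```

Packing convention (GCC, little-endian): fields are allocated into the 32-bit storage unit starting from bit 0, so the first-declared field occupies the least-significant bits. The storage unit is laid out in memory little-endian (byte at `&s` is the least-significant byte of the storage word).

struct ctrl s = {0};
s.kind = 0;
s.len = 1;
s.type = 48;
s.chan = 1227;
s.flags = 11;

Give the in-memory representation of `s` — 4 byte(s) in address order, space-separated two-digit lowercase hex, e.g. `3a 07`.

04 63 99 0b

[0+:2] kind=0 & 0x3 = 0x0; word=0x00000000
[2+:2] len=1 & 0x3 = 0x1; word=0x00000004
[4+:9] type=48 & 0x1ff = 0x30; word=0x00000304
[13+:11] chan=1227 & 0x7ff = 0x4cb; word=0x00996304
[24+:8] flags=11 & 0xff = 0xb; word=0x0b996304
word = 0x0b996304 → little-endian bytes:
  [0]=0x04  [1]=0x63  [2]=0x99  [3]=0x0b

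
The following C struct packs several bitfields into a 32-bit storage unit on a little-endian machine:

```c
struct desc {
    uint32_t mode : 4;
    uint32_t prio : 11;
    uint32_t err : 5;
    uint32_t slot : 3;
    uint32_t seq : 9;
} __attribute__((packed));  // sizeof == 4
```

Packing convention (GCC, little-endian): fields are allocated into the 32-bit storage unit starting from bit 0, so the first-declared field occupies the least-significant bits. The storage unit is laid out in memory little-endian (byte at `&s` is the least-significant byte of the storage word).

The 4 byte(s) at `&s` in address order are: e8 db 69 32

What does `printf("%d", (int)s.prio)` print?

1470

[0]=0xe8 [1]=0xdb [2]=0x69 [3]=0x32 (little-endian) → word 0x3269dbe8
mode:4 @ bit 0 → (0x3269dbe8>>0)&0xf = 0x8
prio:11 @ bit 4 → (0x3269dbe8>>4)&0x7ff = 0x5be  ←
err:5 @ bit 15 → (0x3269dbe8>>15)&0x1f = 0x13
slot:3 @ bit 20 → (0x3269dbe8>>20)&0x7 = 0x6
seq:9 @ bit 23 → (0x3269dbe8>>23)&0x1ff = 0x64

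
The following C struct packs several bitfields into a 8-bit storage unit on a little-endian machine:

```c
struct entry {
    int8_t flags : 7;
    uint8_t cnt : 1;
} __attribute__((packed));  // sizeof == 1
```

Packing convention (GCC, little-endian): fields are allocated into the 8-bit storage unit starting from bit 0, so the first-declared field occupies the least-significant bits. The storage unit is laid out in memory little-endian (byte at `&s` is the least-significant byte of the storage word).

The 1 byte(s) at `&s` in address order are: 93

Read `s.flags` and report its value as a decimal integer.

19

[0]=0x93 (little-endian) → word 0x93
flags:7 @ bit 0 → (0x93>>0)&0x7f = 0x13  ←
cnt:1 @ bit 7 → (0x93>>7)&0x1 = 0x1
flags signed 7b, MSB=0: value = 19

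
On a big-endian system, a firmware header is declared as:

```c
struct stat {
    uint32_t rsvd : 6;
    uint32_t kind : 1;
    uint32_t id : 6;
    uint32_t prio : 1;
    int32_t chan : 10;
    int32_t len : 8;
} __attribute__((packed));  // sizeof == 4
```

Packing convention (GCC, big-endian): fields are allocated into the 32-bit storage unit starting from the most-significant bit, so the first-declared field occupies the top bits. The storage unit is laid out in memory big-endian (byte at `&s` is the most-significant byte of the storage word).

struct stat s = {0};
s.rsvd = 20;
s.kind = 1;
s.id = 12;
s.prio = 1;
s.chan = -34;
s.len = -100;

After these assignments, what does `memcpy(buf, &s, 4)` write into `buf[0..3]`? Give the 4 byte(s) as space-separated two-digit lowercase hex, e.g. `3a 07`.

rsvd (6b) val=20 bits=0x14 at bit 26: 0x50000000
kind (1b) val=1 bits=0x1 at bit 25: 0x52000000
id (6b) val=12 bits=0xc at bit 19: 0x52600000
prio (1b) val=1 bits=0x1 at bit 18: 0x52640000
chan (10b) val=-34 bits=0x3de at bit 8: 0x5267de00
len (8b) val=-100 bits=0x9c at bit 0: 0x5267de9c
word = 0x5267de9c → big-endian bytes:
  [0]=0x52  [1]=0x67  [2]=0xde  [3]=0x9c

52 67 de 9c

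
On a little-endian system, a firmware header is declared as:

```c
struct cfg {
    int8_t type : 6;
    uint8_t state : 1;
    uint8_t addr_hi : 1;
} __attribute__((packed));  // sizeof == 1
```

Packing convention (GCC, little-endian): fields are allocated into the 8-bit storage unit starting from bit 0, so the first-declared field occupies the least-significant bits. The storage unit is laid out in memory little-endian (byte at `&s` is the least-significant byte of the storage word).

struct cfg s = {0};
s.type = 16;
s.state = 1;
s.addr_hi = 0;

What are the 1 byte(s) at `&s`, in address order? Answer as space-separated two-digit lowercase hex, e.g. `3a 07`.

[0+:6] type=16 & 0x3f = 0x10; word=0x10
[6+:1] state=1 & 0x1 = 0x1; word=0x50
[7+:1] addr_hi=0 & 0x1 = 0x0; word=0x50
word = 0x50 → little-endian bytes:
  [0]=0x50

50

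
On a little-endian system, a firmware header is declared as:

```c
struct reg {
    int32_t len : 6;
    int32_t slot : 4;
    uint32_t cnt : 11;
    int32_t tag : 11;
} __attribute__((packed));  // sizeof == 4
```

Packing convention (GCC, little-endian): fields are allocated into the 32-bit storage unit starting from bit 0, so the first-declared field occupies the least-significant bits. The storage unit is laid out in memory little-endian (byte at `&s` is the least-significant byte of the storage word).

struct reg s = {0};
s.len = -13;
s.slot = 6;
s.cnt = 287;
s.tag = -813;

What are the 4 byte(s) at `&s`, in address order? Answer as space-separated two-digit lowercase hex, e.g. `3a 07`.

[0+:6] len=-13 & 0x3f = 0x33; word=0x00000033
[6+:4] slot=6 & 0xf = 0x6; word=0x000001b3
[10+:11] cnt=287 & 0x7ff = 0x11f; word=0x00047db3
[21+:11] tag=-813 & 0x7ff = 0x4d3; word=0x9a647db3
word = 0x9a647db3 → little-endian bytes:
  [0]=0xb3  [1]=0x7d  [2]=0x64  [3]=0x9a

b3 7d 64 9a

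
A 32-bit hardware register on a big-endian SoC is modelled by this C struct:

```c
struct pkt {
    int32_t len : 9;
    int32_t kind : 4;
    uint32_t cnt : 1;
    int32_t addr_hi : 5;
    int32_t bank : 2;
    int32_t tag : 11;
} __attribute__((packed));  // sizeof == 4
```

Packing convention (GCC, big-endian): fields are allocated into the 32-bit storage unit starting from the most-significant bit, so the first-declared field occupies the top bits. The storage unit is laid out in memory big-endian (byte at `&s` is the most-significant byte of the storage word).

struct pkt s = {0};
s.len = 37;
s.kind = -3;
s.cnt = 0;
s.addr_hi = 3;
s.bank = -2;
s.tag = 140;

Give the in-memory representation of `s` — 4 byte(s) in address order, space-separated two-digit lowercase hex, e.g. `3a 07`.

len:9 = 37 → 0x25 << 23 → word 0x12800000
kind:4 = -3 → 0xd << 19 → word 0x12e80000
cnt:1 = 0 → 0x0 << 18 → word 0x12e80000
addr_hi:5 = 3 → 0x3 << 13 → word 0x12e86000
bank:2 = -2 → 0x2 << 11 → word 0x12e87000
tag:11 = 140 → 0x8c << 0 → word 0x12e8708c
word = 0x12e8708c → big-endian bytes:
  [0]=0x12  [1]=0xe8  [2]=0x70  [3]=0x8c

12 e8 70 8c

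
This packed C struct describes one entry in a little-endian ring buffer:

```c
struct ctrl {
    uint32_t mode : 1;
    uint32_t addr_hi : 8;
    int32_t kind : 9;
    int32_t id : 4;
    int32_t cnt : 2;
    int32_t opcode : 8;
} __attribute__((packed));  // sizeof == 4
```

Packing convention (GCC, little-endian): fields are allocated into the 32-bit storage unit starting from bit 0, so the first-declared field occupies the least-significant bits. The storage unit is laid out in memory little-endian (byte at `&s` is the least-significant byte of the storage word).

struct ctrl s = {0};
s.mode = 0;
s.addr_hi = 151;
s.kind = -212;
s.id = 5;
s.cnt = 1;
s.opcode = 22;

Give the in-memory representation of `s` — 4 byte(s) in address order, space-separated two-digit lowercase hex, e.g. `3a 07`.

mode:1 = 0 → 0x0 << 0 → word 0x00000000
addr_hi:8 = 151 → 0x97 << 1 → word 0x0000012e
kind:9 = -212 → 0x12c << 9 → word 0x0002592e
id:4 = 5 → 0x5 << 18 → word 0x0016592e
cnt:2 = 1 → 0x1 << 22 → word 0x0056592e
opcode:8 = 22 → 0x16 << 24 → word 0x1656592e
word = 0x1656592e → little-endian bytes:
  [0]=0x2e  [1]=0x59  [2]=0x56  [3]=0x16

2e 59 56 16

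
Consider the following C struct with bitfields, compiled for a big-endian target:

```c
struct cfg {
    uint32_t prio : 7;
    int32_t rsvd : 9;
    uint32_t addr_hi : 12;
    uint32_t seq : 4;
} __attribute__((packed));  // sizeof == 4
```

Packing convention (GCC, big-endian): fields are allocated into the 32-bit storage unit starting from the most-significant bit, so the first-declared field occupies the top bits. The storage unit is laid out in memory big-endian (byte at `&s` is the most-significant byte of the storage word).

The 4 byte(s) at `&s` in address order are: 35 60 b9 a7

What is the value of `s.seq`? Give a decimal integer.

[0]=0x35 [1]=0x60 [2]=0xb9 [3]=0xa7 (big-endian) → word 0x3560b9a7
prio:7 @ bit 25 → (0x3560b9a7>>25)&0x7f = 0x1a
rsvd:9 @ bit 16 → (0x3560b9a7>>16)&0x1ff = 0x160
addr_hi:12 @ bit 4 → (0x3560b9a7>>4)&0xfff = 0xb9a
seq:4 @ bit 0 → (0x3560b9a7>>0)&0xf = 0x7  ←

7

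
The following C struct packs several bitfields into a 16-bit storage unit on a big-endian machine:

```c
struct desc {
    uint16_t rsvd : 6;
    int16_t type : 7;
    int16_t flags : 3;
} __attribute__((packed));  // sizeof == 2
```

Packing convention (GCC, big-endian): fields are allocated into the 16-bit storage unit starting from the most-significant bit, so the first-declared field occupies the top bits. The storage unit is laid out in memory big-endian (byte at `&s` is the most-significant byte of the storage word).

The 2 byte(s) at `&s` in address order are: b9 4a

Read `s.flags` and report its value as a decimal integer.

[0]=0xb9 [1]=0x4a (big-endian) → word 0xb94a
rsvd:6 @ bit 10 → (0xb94a>>10)&0x3f = 0x2e
type:7 @ bit 3 → (0xb94a>>3)&0x7f = 0x29
flags:3 @ bit 0 → (0xb94a>>0)&0x7 = 0x2  ←
flags signed 3b, MSB=0: value = 2

2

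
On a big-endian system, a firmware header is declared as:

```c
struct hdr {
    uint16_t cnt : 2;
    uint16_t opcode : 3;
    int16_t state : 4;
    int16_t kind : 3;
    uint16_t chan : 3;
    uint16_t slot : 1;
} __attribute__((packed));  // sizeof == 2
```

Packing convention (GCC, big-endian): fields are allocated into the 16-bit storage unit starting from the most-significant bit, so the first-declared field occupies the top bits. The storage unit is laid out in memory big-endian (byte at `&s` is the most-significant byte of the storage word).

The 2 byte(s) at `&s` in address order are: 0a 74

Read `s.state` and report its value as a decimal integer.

[0]=0x0a [1]=0x74 (big-endian) → word 0x0a74
cnt [14+:2] = (word>>14) & 0x3 = 0
opcode [11+:3] = (word>>11) & 0x7 = 1
state [7+:4] = (word>>7) & 0xf = 4  ←
kind [4+:3] = (word>>4) & 0x7 = 7
chan [1+:3] = (word>>1) & 0x7 = 2
slot [0+:1] = (word>>0) & 0x1 = 0
state signed 4b, MSB=0: value = 4

4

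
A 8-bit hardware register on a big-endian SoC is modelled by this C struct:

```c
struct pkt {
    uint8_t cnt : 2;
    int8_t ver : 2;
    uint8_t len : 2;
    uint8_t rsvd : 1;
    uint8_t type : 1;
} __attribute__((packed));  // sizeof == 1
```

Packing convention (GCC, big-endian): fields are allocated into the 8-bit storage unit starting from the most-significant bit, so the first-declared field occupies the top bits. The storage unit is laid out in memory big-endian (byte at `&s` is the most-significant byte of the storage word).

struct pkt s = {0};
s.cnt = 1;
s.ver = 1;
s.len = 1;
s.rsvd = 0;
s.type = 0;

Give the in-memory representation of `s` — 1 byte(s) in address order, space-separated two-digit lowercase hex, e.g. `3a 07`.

cnt:2 = 1 → 0x1 << 6 → word 0x40
ver:2 = 1 → 0x1 << 4 → word 0x50
len:2 = 1 → 0x1 << 2 → word 0x54
rsvd:1 = 0 → 0x0 << 1 → word 0x54
type:1 = 0 → 0x0 << 0 → word 0x54
word = 0x54 → big-endian bytes:
  [0]=0x54

54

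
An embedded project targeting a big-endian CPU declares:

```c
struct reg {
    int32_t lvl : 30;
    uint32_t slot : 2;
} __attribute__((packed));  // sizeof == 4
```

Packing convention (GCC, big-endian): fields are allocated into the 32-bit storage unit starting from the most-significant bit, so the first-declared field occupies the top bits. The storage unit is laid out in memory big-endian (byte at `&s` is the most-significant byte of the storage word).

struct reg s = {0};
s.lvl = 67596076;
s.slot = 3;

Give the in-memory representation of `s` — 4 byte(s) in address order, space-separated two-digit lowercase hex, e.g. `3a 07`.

10 1d bc b3

lvl:30 = 67596076 → 0x4076f2c << 2 → word 0x101dbcb0
slot:2 = 3 → 0x3 << 0 → word 0x101dbcb3
word = 0x101dbcb3 → big-endian bytes:
  [0]=0x10  [1]=0x1d  [2]=0xbc  [3]=0xb3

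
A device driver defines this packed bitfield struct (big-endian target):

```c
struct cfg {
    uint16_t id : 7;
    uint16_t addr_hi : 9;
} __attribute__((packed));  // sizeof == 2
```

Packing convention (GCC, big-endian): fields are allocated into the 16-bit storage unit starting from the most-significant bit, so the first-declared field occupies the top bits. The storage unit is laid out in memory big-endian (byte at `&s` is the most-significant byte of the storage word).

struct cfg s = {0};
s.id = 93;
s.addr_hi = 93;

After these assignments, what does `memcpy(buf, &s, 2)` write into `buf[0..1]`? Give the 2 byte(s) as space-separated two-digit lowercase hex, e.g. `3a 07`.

[9+:7] id=93 & 0x7f = 0x5d; word=0xba00
[0+:9] addr_hi=93 & 0x1ff = 0x5d; word=0xba5d
word = 0xba5d → big-endian bytes:
  [0]=0xba  [1]=0x5d

ba 5d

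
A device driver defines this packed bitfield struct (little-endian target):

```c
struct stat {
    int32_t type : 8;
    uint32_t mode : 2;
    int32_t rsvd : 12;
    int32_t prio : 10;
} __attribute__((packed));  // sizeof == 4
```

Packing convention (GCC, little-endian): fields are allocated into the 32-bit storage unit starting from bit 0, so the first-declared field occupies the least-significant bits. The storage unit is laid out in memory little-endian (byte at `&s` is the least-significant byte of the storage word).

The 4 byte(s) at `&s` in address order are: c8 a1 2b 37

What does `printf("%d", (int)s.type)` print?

-56

[0]=0xc8 [1]=0xa1 [2]=0x2b [3]=0x37 (little-endian) → word 0x372ba1c8
type:8 @ bit 0 → (0x372ba1c8>>0)&0xff = 0xc8  ←
mode:2 @ bit 8 → (0x372ba1c8>>8)&0x3 = 0x1
rsvd:12 @ bit 10 → (0x372ba1c8>>10)&0xfff = 0xae8
prio:10 @ bit 22 → (0x372ba1c8>>22)&0x3ff = 0xdc
type signed 8b, MSB=1: 200 - 256 = -56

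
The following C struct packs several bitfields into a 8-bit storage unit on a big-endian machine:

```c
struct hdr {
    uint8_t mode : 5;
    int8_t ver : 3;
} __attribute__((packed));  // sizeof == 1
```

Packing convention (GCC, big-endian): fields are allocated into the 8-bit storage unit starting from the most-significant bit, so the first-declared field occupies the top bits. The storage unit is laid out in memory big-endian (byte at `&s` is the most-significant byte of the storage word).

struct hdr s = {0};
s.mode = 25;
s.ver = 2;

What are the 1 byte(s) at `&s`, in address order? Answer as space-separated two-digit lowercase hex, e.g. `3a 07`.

mode (5b) val=25 bits=0x19 at bit 3: 0xc8
ver (3b) val=2 bits=0x2 at bit 0: 0xca
word = 0xca → big-endian bytes:
  [0]=0xca

ca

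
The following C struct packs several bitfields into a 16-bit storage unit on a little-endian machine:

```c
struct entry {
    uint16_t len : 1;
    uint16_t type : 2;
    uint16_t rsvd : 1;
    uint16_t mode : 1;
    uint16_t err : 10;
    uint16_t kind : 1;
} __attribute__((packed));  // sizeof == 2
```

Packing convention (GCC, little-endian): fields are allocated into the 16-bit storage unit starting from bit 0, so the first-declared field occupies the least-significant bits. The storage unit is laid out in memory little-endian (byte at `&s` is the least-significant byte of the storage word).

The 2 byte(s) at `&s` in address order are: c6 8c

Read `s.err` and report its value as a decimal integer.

[0]=0xc6 [1]=0x8c (little-endian) → word 0x8cc6
len [0+:1] = (word>>0) & 0x1 = 0
type [1+:2] = (word>>1) & 0x3 = 3
rsvd [3+:1] = (word>>3) & 0x1 = 0
mode [4+:1] = (word>>4) & 0x1 = 0
err [5+:10] = (word>>5) & 0x3ff = 102  ←
kind [15+:1] = (word>>15) & 0x1 = 1

102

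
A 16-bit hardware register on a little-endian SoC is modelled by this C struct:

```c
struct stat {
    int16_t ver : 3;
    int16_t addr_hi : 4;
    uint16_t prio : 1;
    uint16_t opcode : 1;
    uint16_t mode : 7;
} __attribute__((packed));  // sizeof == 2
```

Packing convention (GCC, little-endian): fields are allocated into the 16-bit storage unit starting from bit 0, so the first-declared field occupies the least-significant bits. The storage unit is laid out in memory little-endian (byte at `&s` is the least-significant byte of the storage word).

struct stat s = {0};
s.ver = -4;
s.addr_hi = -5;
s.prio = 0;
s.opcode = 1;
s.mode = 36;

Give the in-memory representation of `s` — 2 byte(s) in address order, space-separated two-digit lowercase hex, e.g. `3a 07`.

5c 49

ver:3 = -4 → 0x4 << 0 → word 0x0004
addr_hi:4 = -5 → 0xb << 3 → word 0x005c
prio:1 = 0 → 0x0 << 7 → word 0x005c
opcode:1 = 1 → 0x1 << 8 → word 0x015c
mode:7 = 36 → 0x24 << 9 → word 0x495c
word = 0x495c → little-endian bytes:
  [0]=0x5c  [1]=0x49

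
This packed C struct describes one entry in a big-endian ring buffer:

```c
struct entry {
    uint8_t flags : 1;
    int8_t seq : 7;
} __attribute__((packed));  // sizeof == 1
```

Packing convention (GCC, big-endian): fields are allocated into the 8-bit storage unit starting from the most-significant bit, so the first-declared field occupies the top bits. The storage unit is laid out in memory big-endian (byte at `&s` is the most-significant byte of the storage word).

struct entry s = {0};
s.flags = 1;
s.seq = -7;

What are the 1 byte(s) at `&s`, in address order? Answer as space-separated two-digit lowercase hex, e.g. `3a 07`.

f9

[7+:1] flags=1 & 0x1 = 0x1; word=0x80
[0+:7] seq=-7 & 0x7f = 0x79; word=0xf9
word = 0xf9 → big-endian bytes:
  [0]=0xf9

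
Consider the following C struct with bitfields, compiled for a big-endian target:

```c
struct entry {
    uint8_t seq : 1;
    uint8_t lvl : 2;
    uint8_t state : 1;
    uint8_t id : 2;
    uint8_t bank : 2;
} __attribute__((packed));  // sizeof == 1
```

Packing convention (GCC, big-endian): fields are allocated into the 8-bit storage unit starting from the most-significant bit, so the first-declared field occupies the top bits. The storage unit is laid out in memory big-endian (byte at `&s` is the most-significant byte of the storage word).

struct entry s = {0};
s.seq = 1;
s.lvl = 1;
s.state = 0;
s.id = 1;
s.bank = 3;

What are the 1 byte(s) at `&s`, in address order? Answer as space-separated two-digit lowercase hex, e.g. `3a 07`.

a7

seq:1 = 1 → 0x1 << 7 → word 0x80
lvl:2 = 1 → 0x1 << 5 → word 0xa0
state:1 = 0 → 0x0 << 4 → word 0xa0
id:2 = 1 → 0x1 << 2 → word 0xa4
bank:2 = 3 → 0x3 << 0 → word 0xa7
word = 0xa7 → big-endian bytes:
  [0]=0xa7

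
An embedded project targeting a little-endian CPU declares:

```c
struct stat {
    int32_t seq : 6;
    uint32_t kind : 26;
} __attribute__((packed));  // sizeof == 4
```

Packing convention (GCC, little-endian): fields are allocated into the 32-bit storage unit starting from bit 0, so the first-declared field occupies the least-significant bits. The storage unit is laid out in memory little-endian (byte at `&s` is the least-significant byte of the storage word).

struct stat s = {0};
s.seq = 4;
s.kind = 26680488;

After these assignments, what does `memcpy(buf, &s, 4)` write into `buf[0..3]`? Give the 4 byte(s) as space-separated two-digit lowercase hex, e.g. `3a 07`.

[0+:6] seq=4 & 0x3f = 0x4; word=0x00000004
[6+:26] kind=26680488 & 0x3ffffff = 0x1971ca8; word=0x65c72a04
word = 0x65c72a04 → little-endian bytes:
  [0]=0x04  [1]=0x2a  [2]=0xc7  [3]=0x65

04 2a c7 65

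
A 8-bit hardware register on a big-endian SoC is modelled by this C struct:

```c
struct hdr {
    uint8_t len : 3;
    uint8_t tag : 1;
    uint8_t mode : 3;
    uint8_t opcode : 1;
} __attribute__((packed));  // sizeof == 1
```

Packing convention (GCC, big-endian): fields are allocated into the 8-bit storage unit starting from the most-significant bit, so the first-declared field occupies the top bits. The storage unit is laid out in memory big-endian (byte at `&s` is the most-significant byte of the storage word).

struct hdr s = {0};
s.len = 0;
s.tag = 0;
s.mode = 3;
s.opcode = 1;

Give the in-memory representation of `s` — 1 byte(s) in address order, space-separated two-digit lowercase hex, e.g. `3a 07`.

len:3 = 0 → 0x0 << 5 → word 0x00
tag:1 = 0 → 0x0 << 4 → word 0x00
mode:3 = 3 → 0x3 << 1 → word 0x06
opcode:1 = 1 → 0x1 << 0 → word 0x07
word = 0x07 → big-endian bytes:
  [0]=0x07

07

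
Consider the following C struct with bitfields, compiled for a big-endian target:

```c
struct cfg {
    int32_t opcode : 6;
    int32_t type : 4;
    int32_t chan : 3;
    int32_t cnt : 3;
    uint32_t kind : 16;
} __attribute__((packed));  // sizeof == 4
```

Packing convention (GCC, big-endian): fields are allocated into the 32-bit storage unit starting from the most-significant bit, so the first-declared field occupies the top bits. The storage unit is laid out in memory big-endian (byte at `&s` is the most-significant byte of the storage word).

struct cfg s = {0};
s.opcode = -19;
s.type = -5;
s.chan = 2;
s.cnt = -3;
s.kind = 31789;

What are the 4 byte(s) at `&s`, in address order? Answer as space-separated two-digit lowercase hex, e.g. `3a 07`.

b6 d5 7c 2d

[26+:6] opcode=-19 & 0x3f = 0x2d; word=0xb4000000
[22+:4] type=-5 & 0xf = 0xb; word=0xb6c00000
[19+:3] chan=2 & 0x7 = 0x2; word=0xb6d00000
[16+:3] cnt=-3 & 0x7 = 0x5; word=0xb6d50000
[0+:16] kind=31789 & 0xffff = 0x7c2d; word=0xb6d57c2d
word = 0xb6d57c2d → big-endian bytes:
  [0]=0xb6  [1]=0xd5  [2]=0x7c  [3]=0x2d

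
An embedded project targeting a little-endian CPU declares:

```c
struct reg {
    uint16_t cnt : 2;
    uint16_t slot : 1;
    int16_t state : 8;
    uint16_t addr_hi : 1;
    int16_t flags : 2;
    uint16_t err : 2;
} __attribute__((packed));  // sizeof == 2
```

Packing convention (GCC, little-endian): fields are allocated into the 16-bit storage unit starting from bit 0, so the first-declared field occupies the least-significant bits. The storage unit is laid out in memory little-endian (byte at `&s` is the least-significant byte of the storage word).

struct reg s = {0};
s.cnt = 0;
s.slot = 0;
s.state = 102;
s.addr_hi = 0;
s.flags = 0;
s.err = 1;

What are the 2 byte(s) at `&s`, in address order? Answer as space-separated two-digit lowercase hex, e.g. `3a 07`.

30 43

cnt (2b) val=0 bits=0x0 at bit 0: 0x0000
slot (1b) val=0 bits=0x0 at bit 2: 0x0000
state (8b) val=102 bits=0x66 at bit 3: 0x0330
addr_hi (1b) val=0 bits=0x0 at bit 11: 0x0330
flags (2b) val=0 bits=0x0 at bit 12: 0x0330
err (2b) val=1 bits=0x1 at bit 14: 0x4330
word = 0x4330 → little-endian bytes:
  [0]=0x30  [1]=0x43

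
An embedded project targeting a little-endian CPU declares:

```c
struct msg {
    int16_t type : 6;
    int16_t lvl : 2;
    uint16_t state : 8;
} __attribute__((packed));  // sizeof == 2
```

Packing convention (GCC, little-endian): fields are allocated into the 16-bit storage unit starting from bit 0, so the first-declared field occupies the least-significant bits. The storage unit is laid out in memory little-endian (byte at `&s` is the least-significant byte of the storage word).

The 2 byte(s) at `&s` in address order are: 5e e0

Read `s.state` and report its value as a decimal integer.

224

[0]=0x5e [1]=0xe0 (little-endian) → word 0xe05e
type:6 @ bit 0 → (0xe05e>>0)&0x3f = 0x1e
lvl:2 @ bit 6 → (0xe05e>>6)&0x3 = 0x1
state:8 @ bit 8 → (0xe05e>>8)&0xff = 0xe0  ←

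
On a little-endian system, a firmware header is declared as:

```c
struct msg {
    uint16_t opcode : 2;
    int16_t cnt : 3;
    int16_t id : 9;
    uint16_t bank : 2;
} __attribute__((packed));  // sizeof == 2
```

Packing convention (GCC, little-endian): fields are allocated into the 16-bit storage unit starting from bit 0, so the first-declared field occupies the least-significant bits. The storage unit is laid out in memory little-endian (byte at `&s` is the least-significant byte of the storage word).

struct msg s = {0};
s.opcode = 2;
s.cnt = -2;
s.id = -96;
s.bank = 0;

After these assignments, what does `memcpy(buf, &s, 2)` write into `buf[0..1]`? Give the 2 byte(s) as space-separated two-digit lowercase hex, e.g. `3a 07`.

opcode:2 = 2 → 0x2 << 0 → word 0x0002
cnt:3 = -2 → 0x6 << 2 → word 0x001a
id:9 = -96 → 0x1a0 << 5 → word 0x341a
bank:2 = 0 → 0x0 << 14 → word 0x341a
word = 0x341a → little-endian bytes:
  [0]=0x1a  [1]=0x34

1a 34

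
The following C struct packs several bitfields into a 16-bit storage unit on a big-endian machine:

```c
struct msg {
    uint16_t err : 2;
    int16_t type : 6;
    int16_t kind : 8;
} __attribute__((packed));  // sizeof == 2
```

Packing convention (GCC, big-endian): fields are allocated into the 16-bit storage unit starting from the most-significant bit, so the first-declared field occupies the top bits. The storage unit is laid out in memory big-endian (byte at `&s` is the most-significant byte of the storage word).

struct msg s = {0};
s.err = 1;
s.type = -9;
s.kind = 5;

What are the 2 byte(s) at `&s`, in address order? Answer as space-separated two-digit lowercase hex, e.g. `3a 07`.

[14+:2] err=1 & 0x3 = 0x1; word=0x4000
[8+:6] type=-9 & 0x3f = 0x37; word=0x7700
[0+:8] kind=5 & 0xff = 0x5; word=0x7705
word = 0x7705 → big-endian bytes:
  [0]=0x77  [1]=0x05

77 05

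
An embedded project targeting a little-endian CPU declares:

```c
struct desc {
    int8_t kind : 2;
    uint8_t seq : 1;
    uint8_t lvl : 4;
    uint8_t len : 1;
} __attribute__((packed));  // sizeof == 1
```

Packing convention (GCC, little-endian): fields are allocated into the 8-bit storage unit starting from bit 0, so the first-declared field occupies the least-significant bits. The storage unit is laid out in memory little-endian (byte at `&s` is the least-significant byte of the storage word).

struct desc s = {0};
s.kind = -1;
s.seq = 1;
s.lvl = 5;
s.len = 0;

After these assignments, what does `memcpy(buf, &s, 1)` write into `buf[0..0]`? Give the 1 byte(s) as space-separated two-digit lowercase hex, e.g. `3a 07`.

kind:2 = -1 → 0x3 << 0 → word 0x03
seq:1 = 1 → 0x1 << 2 → word 0x07
lvl:4 = 5 → 0x5 << 3 → word 0x2f
len:1 = 0 → 0x0 << 7 → word 0x2f
word = 0x2f → little-endian bytes:
  [0]=0x2f

2f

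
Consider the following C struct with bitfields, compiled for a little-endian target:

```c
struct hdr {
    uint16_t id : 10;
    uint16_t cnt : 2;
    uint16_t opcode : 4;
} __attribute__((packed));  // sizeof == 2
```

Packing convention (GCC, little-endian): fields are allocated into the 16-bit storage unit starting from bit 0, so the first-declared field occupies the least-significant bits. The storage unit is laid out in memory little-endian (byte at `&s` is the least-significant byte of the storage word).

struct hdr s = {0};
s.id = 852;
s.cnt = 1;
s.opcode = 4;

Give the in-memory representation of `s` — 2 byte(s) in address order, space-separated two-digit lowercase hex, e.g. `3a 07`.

54 47

id (10b) val=852 bits=0x354 at bit 0: 0x0354
cnt (2b) val=1 bits=0x1 at bit 10: 0x0754
opcode (4b) val=4 bits=0x4 at bit 12: 0x4754
word = 0x4754 → little-endian bytes:
  [0]=0x54  [1]=0x47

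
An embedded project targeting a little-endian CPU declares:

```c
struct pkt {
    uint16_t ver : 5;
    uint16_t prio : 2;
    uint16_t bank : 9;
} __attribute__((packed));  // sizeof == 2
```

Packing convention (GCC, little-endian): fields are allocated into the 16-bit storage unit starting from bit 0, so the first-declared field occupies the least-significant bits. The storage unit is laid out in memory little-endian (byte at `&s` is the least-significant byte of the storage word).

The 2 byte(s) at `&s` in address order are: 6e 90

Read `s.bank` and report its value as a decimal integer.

[0]=0x6e [1]=0x90 (little-endian) → word 0x906e
ver [0+:5] = (word>>0) & 0x1f = 14
prio [5+:2] = (word>>5) & 0x3 = 3
bank [7+:9] = (word>>7) & 0x1ff = 288  ←

288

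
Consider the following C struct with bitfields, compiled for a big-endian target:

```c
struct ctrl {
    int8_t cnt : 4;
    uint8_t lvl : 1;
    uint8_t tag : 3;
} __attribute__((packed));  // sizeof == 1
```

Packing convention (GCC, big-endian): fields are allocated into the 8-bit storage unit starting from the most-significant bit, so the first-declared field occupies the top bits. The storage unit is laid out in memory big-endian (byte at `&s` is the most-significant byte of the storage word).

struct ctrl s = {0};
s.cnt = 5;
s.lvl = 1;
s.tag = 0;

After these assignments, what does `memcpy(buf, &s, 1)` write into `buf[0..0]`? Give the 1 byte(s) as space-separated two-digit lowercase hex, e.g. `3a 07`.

[4+:4] cnt=5 & 0xf = 0x5; word=0x50
[3+:1] lvl=1 & 0x1 = 0x1; word=0x58
[0+:3] tag=0 & 0x7 = 0x0; word=0x58
word = 0x58 → big-endian bytes:
  [0]=0x58

58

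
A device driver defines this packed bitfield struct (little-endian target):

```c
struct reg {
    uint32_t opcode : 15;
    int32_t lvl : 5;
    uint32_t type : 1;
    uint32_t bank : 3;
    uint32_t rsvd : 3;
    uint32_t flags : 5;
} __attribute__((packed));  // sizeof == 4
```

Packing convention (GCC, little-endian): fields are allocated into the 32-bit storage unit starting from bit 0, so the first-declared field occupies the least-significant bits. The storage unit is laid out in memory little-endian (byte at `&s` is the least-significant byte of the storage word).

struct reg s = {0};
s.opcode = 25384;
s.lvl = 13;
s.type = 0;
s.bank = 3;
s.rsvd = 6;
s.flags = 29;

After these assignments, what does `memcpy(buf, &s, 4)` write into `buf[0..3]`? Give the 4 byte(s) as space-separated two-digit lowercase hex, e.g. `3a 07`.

opcode (15b) val=25384 bits=0x6328 at bit 0: 0x00006328
lvl (5b) val=13 bits=0xd at bit 15: 0x0006e328
type (1b) val=0 bits=0x0 at bit 20: 0x0006e328
bank (3b) val=3 bits=0x3 at bit 21: 0x0066e328
rsvd (3b) val=6 bits=0x6 at bit 24: 0x0666e328
flags (5b) val=29 bits=0x1d at bit 27: 0xee66e328
word = 0xee66e328 → little-endian bytes:
  [0]=0x28  [1]=0xe3  [2]=0x66  [3]=0xee

28 e3 66 ee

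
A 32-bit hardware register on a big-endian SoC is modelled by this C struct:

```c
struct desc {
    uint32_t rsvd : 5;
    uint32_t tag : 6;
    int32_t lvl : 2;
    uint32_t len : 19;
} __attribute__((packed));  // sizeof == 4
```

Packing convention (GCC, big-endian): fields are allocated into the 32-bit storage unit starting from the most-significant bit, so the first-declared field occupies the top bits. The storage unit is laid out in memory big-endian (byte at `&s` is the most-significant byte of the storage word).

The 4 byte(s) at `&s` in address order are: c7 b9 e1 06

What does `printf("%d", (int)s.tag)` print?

61

[0]=0xc7 [1]=0xb9 [2]=0xe1 [3]=0x06 (big-endian) → word 0xc7b9e106
rsvd:5 @ bit 27 → (0xc7b9e106>>27)&0x1f = 0x18
tag:6 @ bit 21 → (0xc7b9e106>>21)&0x3f = 0x3d  ←
lvl:2 @ bit 19 → (0xc7b9e106>>19)&0x3 = 0x3
len:19 @ bit 0 → (0xc7b9e106>>0)&0x7ffff = 0x1e106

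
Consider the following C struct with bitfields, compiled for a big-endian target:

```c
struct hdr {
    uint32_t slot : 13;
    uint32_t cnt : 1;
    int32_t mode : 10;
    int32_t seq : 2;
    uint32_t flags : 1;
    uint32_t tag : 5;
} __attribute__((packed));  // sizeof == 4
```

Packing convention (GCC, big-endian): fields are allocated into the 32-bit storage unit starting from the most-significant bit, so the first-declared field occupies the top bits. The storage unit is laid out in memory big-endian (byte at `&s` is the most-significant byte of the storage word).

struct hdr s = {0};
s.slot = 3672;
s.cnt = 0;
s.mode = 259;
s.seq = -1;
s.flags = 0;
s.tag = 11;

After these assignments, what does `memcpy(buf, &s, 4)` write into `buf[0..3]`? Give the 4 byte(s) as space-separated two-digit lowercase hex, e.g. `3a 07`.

72 c1 03 cb

slot (13b) val=3672 bits=0xe58 at bit 19: 0x72c00000
cnt (1b) val=0 bits=0x0 at bit 18: 0x72c00000
mode (10b) val=259 bits=0x103 at bit 8: 0x72c10300
seq (2b) val=-1 bits=0x3 at bit 6: 0x72c103c0
flags (1b) val=0 bits=0x0 at bit 5: 0x72c103c0
tag (5b) val=11 bits=0xb at bit 0: 0x72c103cb
word = 0x72c103cb → big-endian bytes:
  [0]=0x72  [1]=0xc1  [2]=0x03  [3]=0xcb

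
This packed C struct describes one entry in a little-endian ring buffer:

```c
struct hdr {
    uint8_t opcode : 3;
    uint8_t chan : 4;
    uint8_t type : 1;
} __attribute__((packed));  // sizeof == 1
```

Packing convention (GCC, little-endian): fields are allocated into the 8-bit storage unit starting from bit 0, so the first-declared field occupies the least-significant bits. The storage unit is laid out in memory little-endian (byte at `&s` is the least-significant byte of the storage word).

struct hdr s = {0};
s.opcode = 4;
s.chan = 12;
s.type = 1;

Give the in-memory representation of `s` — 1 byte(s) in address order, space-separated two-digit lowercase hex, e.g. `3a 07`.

[0+:3] opcode=4 & 0x7 = 0x4; word=0x04
[3+:4] chan=12 & 0xf = 0xc; word=0x64
[7+:1] type=1 & 0x1 = 0x1; word=0xe4
word = 0xe4 → little-endian bytes:
  [0]=0xe4

e4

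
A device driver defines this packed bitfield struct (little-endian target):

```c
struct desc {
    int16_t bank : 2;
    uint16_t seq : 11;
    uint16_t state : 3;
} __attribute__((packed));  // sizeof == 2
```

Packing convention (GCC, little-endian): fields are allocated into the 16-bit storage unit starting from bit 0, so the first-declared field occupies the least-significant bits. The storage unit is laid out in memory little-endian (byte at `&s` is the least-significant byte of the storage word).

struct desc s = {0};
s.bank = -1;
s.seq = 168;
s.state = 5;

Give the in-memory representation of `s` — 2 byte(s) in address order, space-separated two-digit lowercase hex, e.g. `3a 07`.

bank (2b) val=-1 bits=0x3 at bit 0: 0x0003
seq (11b) val=168 bits=0xa8 at bit 2: 0x02a3
state (3b) val=5 bits=0x5 at bit 13: 0xa2a3
word = 0xa2a3 → little-endian bytes:
  [0]=0xa3  [1]=0xa2

a3 a2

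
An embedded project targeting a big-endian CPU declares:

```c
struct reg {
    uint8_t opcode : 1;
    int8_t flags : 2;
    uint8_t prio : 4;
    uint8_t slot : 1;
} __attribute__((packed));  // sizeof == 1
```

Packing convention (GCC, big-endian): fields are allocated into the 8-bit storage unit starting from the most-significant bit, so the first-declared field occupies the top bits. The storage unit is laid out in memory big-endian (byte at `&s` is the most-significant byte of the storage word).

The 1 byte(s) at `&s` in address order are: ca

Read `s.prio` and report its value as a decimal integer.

[0]=0xca (big-endian) → word 0xca
opcode:1 @ bit 7 → (0xca>>7)&0x1 = 0x1
flags:2 @ bit 5 → (0xca>>5)&0x3 = 0x2
prio:4 @ bit 1 → (0xca>>1)&0xf = 0x5  ←
slot:1 @ bit 0 → (0xca>>0)&0x1 = 0x0

5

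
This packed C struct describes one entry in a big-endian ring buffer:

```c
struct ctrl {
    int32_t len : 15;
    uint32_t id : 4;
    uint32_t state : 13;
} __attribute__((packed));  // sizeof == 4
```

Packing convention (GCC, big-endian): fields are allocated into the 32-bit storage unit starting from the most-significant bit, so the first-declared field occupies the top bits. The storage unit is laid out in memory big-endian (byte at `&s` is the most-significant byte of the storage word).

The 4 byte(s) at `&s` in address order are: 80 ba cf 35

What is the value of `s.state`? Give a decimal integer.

3893

[0]=0x80 [1]=0xba [2]=0xcf [3]=0x35 (big-endian) → word 0x80bacf35
len:15 @ bit 17 → (0x80bacf35>>17)&0x7fff = 0x405d
id:4 @ bit 13 → (0x80bacf35>>13)&0xf = 0x6
state:13 @ bit 0 → (0x80bacf35>>0)&0x1fff = 0xf35  ←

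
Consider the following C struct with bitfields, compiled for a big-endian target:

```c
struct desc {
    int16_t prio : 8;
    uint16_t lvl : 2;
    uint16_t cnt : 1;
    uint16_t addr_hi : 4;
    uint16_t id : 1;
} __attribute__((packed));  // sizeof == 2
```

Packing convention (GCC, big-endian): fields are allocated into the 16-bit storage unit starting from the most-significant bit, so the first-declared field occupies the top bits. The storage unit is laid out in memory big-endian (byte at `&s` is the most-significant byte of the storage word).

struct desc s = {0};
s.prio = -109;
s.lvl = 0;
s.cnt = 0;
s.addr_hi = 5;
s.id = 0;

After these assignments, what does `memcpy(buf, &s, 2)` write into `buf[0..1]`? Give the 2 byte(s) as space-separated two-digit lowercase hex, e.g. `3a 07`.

prio (8b) val=-109 bits=0x93 at bit 8: 0x9300
lvl (2b) val=0 bits=0x0 at bit 6: 0x9300
cnt (1b) val=0 bits=0x0 at bit 5: 0x9300
addr_hi (4b) val=5 bits=0x5 at bit 1: 0x930a
id (1b) val=0 bits=0x0 at bit 0: 0x930a
word = 0x930a → big-endian bytes:
  [0]=0x93  [1]=0x0a

93 0a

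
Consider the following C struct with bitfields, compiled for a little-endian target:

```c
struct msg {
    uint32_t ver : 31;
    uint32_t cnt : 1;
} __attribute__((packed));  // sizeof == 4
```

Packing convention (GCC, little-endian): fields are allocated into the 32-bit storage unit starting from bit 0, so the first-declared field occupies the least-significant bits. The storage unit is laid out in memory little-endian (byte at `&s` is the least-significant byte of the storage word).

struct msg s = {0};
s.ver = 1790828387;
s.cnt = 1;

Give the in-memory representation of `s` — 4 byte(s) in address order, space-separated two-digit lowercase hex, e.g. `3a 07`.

63 df bd ea

ver:31 = 1790828387 → 0x6abddf63 << 0 → word 0x6abddf63
cnt:1 = 1 → 0x1 << 31 → word 0xeabddf63
word = 0xeabddf63 → little-endian bytes:
  [0]=0x63  [1]=0xdf  [2]=0xbd  [3]=0xea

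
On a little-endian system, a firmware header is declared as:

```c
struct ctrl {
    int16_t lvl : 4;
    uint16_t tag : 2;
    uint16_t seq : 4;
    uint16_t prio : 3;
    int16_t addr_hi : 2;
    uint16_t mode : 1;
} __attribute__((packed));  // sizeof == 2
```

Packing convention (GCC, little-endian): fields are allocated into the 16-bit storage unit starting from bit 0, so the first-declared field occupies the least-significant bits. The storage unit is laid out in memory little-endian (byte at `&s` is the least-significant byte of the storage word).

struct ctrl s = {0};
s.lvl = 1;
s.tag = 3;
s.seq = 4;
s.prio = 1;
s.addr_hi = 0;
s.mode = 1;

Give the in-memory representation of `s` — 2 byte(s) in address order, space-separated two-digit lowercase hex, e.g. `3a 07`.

lvl:4 = 1 → 0x1 << 0 → word 0x0001
tag:2 = 3 → 0x3 << 4 → word 0x0031
seq:4 = 4 → 0x4 << 6 → word 0x0131
prio:3 = 1 → 0x1 << 10 → word 0x0531
addr_hi:2 = 0 → 0x0 << 13 → word 0x0531
mode:1 = 1 → 0x1 << 15 → word 0x8531
word = 0x8531 → little-endian bytes:
  [0]=0x31  [1]=0x85

31 85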